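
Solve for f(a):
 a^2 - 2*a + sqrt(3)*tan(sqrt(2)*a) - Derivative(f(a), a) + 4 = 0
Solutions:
 f(a) = C1 + a^3/3 - a^2 + 4*a - sqrt(6)*log(cos(sqrt(2)*a))/2


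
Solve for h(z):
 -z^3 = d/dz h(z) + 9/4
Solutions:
 h(z) = C1 - z^4/4 - 9*z/4


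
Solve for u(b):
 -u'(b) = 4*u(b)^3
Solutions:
 u(b) = -sqrt(2)*sqrt(-1/(C1 - 4*b))/2
 u(b) = sqrt(2)*sqrt(-1/(C1 - 4*b))/2


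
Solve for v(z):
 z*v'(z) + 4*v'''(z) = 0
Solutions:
 v(z) = C1 + Integral(C2*airyai(-2^(1/3)*z/2) + C3*airybi(-2^(1/3)*z/2), z)


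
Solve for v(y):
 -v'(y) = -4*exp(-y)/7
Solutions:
 v(y) = C1 - 4*exp(-y)/7


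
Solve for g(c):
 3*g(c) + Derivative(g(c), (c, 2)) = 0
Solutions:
 g(c) = C1*sin(sqrt(3)*c) + C2*cos(sqrt(3)*c)


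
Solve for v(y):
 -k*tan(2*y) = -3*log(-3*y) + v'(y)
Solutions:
 v(y) = C1 + k*log(cos(2*y))/2 + 3*y*log(-y) - 3*y + 3*y*log(3)


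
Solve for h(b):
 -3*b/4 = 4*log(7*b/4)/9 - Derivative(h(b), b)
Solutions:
 h(b) = C1 + 3*b^2/8 + 4*b*log(b)/9 - 8*b*log(2)/9 - 4*b/9 + 4*b*log(7)/9


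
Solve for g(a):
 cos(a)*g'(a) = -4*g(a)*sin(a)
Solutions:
 g(a) = C1*cos(a)^4


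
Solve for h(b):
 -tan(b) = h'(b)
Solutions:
 h(b) = C1 + log(cos(b))


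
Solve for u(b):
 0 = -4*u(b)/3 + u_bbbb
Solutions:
 u(b) = C1*exp(-sqrt(2)*3^(3/4)*b/3) + C2*exp(sqrt(2)*3^(3/4)*b/3) + C3*sin(sqrt(2)*3^(3/4)*b/3) + C4*cos(sqrt(2)*3^(3/4)*b/3)


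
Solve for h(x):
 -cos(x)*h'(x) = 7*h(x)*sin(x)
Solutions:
 h(x) = C1*cos(x)^7


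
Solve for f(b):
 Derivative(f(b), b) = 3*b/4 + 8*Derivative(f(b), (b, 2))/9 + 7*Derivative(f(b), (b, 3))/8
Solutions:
 f(b) = C1 + C2*exp(2*b*(-16 + sqrt(1390))/63) + C3*exp(-2*b*(16 + sqrt(1390))/63) + 3*b^2/8 + 2*b/3


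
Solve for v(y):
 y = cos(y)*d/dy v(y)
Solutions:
 v(y) = C1 + Integral(y/cos(y), y)


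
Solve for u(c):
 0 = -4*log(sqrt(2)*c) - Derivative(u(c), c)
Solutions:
 u(c) = C1 - 4*c*log(c) - c*log(4) + 4*c


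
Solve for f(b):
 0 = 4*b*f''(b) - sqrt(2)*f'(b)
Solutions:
 f(b) = C1 + C2*b^(sqrt(2)/4 + 1)


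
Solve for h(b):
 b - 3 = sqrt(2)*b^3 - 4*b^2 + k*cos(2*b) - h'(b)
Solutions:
 h(b) = C1 + sqrt(2)*b^4/4 - 4*b^3/3 - b^2/2 + 3*b + k*sin(2*b)/2


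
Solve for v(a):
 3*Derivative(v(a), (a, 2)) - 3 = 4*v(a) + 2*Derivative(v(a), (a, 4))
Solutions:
 v(a) = (C1*sin(2^(1/4)*a*sin(atan(sqrt(23)/3)/2)) + C2*cos(2^(1/4)*a*sin(atan(sqrt(23)/3)/2)))*exp(-2^(1/4)*a*cos(atan(sqrt(23)/3)/2)) + (C3*sin(2^(1/4)*a*sin(atan(sqrt(23)/3)/2)) + C4*cos(2^(1/4)*a*sin(atan(sqrt(23)/3)/2)))*exp(2^(1/4)*a*cos(atan(sqrt(23)/3)/2)) - 3/4


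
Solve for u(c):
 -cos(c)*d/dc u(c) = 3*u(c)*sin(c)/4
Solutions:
 u(c) = C1*cos(c)^(3/4)


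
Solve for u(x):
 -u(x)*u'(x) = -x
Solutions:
 u(x) = -sqrt(C1 + x^2)
 u(x) = sqrt(C1 + x^2)


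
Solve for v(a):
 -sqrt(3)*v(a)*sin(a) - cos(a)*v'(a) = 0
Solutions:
 v(a) = C1*cos(a)^(sqrt(3))


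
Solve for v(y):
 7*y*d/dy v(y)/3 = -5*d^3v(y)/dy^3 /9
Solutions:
 v(y) = C1 + Integral(C2*airyai(-21^(1/3)*5^(2/3)*y/5) + C3*airybi(-21^(1/3)*5^(2/3)*y/5), y)


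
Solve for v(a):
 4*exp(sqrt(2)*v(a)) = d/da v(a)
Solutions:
 v(a) = sqrt(2)*(2*log(-1/(C1 + 4*a)) - log(2))/4


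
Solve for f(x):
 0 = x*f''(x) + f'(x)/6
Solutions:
 f(x) = C1 + C2*x^(5/6)


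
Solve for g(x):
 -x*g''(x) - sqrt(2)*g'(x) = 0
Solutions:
 g(x) = C1 + C2*x^(1 - sqrt(2))


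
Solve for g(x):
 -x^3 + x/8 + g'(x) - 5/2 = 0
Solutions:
 g(x) = C1 + x^4/4 - x^2/16 + 5*x/2


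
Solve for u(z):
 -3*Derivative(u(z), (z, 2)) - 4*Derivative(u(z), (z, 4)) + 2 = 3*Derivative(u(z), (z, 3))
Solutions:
 u(z) = C1 + C2*z + z^2/3 + (C3*sin(sqrt(39)*z/8) + C4*cos(sqrt(39)*z/8))*exp(-3*z/8)


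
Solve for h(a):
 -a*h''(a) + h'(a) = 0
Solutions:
 h(a) = C1 + C2*a^2


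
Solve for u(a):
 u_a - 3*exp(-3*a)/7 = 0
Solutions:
 u(a) = C1 - exp(-3*a)/7


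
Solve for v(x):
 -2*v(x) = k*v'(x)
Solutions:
 v(x) = C1*exp(-2*x/k)


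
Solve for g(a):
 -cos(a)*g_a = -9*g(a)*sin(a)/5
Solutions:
 g(a) = C1/cos(a)^(9/5)


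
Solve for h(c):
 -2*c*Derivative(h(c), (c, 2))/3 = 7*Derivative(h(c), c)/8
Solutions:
 h(c) = C1 + C2/c^(5/16)


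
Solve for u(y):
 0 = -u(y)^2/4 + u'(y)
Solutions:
 u(y) = -4/(C1 + y)


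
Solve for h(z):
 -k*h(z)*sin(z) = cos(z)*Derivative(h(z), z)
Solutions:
 h(z) = C1*exp(k*log(cos(z)))


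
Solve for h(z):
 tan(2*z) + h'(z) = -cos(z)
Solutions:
 h(z) = C1 + log(cos(2*z))/2 - sin(z)


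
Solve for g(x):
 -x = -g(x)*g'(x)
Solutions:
 g(x) = -sqrt(C1 + x^2)
 g(x) = sqrt(C1 + x^2)


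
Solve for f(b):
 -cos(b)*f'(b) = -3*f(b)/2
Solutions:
 f(b) = C1*(sin(b) + 1)^(3/4)/(sin(b) - 1)^(3/4)


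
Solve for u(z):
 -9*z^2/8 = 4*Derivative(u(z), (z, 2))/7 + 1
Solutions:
 u(z) = C1 + C2*z - 21*z^4/128 - 7*z^2/8


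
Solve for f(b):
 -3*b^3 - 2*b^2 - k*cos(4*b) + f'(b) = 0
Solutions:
 f(b) = C1 + 3*b^4/4 + 2*b^3/3 + k*sin(4*b)/4


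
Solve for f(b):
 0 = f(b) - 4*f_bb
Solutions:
 f(b) = C1*exp(-b/2) + C2*exp(b/2)


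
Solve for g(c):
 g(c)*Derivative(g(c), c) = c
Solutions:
 g(c) = -sqrt(C1 + c^2)
 g(c) = sqrt(C1 + c^2)


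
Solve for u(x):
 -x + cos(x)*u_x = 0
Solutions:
 u(x) = C1 + Integral(x/cos(x), x)


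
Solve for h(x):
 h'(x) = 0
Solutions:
 h(x) = C1


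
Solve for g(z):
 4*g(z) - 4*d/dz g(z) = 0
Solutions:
 g(z) = C1*exp(z)


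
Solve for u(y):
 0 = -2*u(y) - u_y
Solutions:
 u(y) = C1*exp(-2*y)


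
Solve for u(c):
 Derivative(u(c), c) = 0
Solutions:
 u(c) = C1


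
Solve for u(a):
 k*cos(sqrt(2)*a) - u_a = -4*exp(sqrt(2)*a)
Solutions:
 u(a) = C1 + sqrt(2)*k*sin(sqrt(2)*a)/2 + 2*sqrt(2)*exp(sqrt(2)*a)


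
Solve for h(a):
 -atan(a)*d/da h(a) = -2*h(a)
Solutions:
 h(a) = C1*exp(2*Integral(1/atan(a), a))


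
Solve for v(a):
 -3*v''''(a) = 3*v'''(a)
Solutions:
 v(a) = C1 + C2*a + C3*a^2 + C4*exp(-a)


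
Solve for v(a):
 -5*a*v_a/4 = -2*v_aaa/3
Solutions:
 v(a) = C1 + Integral(C2*airyai(15^(1/3)*a/2) + C3*airybi(15^(1/3)*a/2), a)


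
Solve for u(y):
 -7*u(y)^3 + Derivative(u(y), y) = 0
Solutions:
 u(y) = -sqrt(2)*sqrt(-1/(C1 + 7*y))/2
 u(y) = sqrt(2)*sqrt(-1/(C1 + 7*y))/2


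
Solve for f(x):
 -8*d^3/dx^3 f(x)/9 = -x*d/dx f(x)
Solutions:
 f(x) = C1 + Integral(C2*airyai(3^(2/3)*x/2) + C3*airybi(3^(2/3)*x/2), x)


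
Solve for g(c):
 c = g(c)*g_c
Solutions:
 g(c) = -sqrt(C1 + c^2)
 g(c) = sqrt(C1 + c^2)


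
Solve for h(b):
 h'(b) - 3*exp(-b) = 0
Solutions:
 h(b) = C1 - 3*exp(-b)


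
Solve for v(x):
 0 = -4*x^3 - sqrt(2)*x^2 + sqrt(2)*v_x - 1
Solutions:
 v(x) = C1 + sqrt(2)*x^4/2 + x^3/3 + sqrt(2)*x/2


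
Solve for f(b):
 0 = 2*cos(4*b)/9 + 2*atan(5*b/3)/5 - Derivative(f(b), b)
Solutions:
 f(b) = C1 + 2*b*atan(5*b/3)/5 - 3*log(25*b^2 + 9)/25 + sin(4*b)/18


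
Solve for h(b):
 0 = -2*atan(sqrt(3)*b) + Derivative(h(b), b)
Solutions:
 h(b) = C1 + 2*b*atan(sqrt(3)*b) - sqrt(3)*log(3*b^2 + 1)/3


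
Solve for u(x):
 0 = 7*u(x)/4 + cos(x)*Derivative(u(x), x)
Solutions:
 u(x) = C1*(sin(x) - 1)^(7/8)/(sin(x) + 1)^(7/8)


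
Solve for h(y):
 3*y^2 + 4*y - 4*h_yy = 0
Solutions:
 h(y) = C1 + C2*y + y^4/16 + y^3/6


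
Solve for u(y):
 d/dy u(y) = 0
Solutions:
 u(y) = C1


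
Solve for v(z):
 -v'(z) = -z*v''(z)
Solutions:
 v(z) = C1 + C2*z^2


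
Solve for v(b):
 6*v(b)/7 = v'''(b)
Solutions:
 v(b) = C3*exp(6^(1/3)*7^(2/3)*b/7) + (C1*sin(2^(1/3)*3^(5/6)*7^(2/3)*b/14) + C2*cos(2^(1/3)*3^(5/6)*7^(2/3)*b/14))*exp(-6^(1/3)*7^(2/3)*b/14)


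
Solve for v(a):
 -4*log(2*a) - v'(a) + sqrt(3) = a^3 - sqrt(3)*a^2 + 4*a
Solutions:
 v(a) = C1 - a^4/4 + sqrt(3)*a^3/3 - 2*a^2 - 4*a*log(a) - a*log(16) + sqrt(3)*a + 4*a


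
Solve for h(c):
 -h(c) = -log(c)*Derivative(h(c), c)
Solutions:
 h(c) = C1*exp(li(c))


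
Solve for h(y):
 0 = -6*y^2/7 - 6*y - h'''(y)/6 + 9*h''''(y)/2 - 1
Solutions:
 h(y) = C1 + C2*y + C3*y^2 + C4*exp(y/27) - 3*y^5/35 - 183*y^4/14 - 9889*y^3/7


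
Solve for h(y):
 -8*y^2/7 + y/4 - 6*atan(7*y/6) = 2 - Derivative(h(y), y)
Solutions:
 h(y) = C1 + 8*y^3/21 - y^2/8 + 6*y*atan(7*y/6) + 2*y - 18*log(49*y^2 + 36)/7


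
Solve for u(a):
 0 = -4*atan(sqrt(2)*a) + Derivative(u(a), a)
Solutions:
 u(a) = C1 + 4*a*atan(sqrt(2)*a) - sqrt(2)*log(2*a^2 + 1)


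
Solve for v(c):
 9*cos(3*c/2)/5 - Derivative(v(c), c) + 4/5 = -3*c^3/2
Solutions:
 v(c) = C1 + 3*c^4/8 + 4*c/5 + 6*sin(3*c/2)/5


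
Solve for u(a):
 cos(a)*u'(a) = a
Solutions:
 u(a) = C1 + Integral(a/cos(a), a)


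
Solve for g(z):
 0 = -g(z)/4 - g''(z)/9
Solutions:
 g(z) = C1*sin(3*z/2) + C2*cos(3*z/2)


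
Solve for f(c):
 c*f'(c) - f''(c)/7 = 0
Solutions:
 f(c) = C1 + C2*erfi(sqrt(14)*c/2)


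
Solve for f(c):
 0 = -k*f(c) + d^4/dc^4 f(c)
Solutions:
 f(c) = C1*exp(-c*k^(1/4)) + C2*exp(c*k^(1/4)) + C3*exp(-I*c*k^(1/4)) + C4*exp(I*c*k^(1/4))


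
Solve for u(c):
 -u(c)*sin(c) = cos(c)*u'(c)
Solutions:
 u(c) = C1*cos(c)


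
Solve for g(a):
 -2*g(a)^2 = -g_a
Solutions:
 g(a) = -1/(C1 + 2*a)


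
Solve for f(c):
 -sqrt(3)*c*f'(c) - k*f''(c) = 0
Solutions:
 f(c) = C1 + C2*sqrt(k)*erf(sqrt(2)*3^(1/4)*c*sqrt(1/k)/2)


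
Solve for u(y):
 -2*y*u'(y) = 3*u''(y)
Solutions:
 u(y) = C1 + C2*erf(sqrt(3)*y/3)


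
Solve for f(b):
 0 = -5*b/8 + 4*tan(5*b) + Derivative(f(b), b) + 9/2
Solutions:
 f(b) = C1 + 5*b^2/16 - 9*b/2 + 4*log(cos(5*b))/5


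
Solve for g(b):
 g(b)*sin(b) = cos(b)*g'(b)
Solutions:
 g(b) = C1/cos(b)


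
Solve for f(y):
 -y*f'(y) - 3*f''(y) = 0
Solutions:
 f(y) = C1 + C2*erf(sqrt(6)*y/6)


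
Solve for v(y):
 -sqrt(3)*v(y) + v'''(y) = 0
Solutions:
 v(y) = C3*exp(3^(1/6)*y) + (C1*sin(3^(2/3)*y/2) + C2*cos(3^(2/3)*y/2))*exp(-3^(1/6)*y/2)


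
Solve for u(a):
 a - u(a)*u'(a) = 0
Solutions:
 u(a) = -sqrt(C1 + a^2)
 u(a) = sqrt(C1 + a^2)


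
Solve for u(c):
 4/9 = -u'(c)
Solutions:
 u(c) = C1 - 4*c/9


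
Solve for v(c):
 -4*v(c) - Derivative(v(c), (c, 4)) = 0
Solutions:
 v(c) = (C1*sin(c) + C2*cos(c))*exp(-c) + (C3*sin(c) + C4*cos(c))*exp(c)


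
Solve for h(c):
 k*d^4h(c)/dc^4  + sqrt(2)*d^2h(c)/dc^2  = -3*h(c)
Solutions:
 h(c) = C1*exp(-2^(3/4)*c*sqrt((-sqrt(1 - 6*k) - 1)/k)/2) + C2*exp(2^(3/4)*c*sqrt((-sqrt(1 - 6*k) - 1)/k)/2) + C3*exp(-2^(3/4)*c*sqrt((sqrt(1 - 6*k) - 1)/k)/2) + C4*exp(2^(3/4)*c*sqrt((sqrt(1 - 6*k) - 1)/k)/2)


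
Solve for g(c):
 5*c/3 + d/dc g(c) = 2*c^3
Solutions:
 g(c) = C1 + c^4/2 - 5*c^2/6


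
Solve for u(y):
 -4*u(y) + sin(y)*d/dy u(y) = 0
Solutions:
 u(y) = C1*(cos(y)^2 - 2*cos(y) + 1)/(cos(y)^2 + 2*cos(y) + 1)


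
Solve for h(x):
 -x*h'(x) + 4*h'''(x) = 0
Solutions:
 h(x) = C1 + Integral(C2*airyai(2^(1/3)*x/2) + C3*airybi(2^(1/3)*x/2), x)


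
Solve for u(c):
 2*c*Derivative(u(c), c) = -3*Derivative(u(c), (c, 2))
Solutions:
 u(c) = C1 + C2*erf(sqrt(3)*c/3)


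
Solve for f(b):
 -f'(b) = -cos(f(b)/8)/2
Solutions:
 -b/2 - 4*log(sin(f(b)/8) - 1) + 4*log(sin(f(b)/8) + 1) = C1


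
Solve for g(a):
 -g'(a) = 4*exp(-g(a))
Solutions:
 g(a) = log(C1 - 4*a)


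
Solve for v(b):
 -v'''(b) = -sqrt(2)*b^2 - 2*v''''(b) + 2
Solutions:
 v(b) = C1 + C2*b + C3*b^2 + C4*exp(b/2) + sqrt(2)*b^5/60 + sqrt(2)*b^4/6 + b^3*(-1 + 4*sqrt(2))/3


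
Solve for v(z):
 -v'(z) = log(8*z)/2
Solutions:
 v(z) = C1 - z*log(z)/2 - 3*z*log(2)/2 + z/2


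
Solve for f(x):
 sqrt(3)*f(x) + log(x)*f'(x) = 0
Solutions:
 f(x) = C1*exp(-sqrt(3)*li(x))


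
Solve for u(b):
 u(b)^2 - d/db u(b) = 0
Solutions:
 u(b) = -1/(C1 + b)


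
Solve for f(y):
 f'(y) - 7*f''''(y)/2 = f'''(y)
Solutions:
 f(y) = C1 + C2*exp(-y*(4/(21*sqrt(3921) + 1315)^(1/3) + 4 + (21*sqrt(3921) + 1315)^(1/3))/42)*sin(sqrt(3)*y*(-(21*sqrt(3921) + 1315)^(1/3) + 4/(21*sqrt(3921) + 1315)^(1/3))/42) + C3*exp(-y*(4/(21*sqrt(3921) + 1315)^(1/3) + 4 + (21*sqrt(3921) + 1315)^(1/3))/42)*cos(sqrt(3)*y*(-(21*sqrt(3921) + 1315)^(1/3) + 4/(21*sqrt(3921) + 1315)^(1/3))/42) + C4*exp(y*(-2 + 4/(21*sqrt(3921) + 1315)^(1/3) + (21*sqrt(3921) + 1315)^(1/3))/21)


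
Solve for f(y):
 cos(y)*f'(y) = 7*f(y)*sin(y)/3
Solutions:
 f(y) = C1/cos(y)^(7/3)


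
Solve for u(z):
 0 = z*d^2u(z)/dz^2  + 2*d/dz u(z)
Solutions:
 u(z) = C1 + C2/z


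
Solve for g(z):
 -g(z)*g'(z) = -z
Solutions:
 g(z) = -sqrt(C1 + z^2)
 g(z) = sqrt(C1 + z^2)


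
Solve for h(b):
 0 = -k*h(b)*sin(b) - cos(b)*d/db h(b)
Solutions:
 h(b) = C1*exp(k*log(cos(b)))


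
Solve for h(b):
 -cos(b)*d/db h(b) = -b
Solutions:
 h(b) = C1 + Integral(b/cos(b), b)


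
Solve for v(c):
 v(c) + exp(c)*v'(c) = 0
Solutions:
 v(c) = C1*exp(exp(-c))


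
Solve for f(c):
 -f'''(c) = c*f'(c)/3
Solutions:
 f(c) = C1 + Integral(C2*airyai(-3^(2/3)*c/3) + C3*airybi(-3^(2/3)*c/3), c)


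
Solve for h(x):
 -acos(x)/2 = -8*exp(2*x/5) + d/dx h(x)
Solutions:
 h(x) = C1 - x*acos(x)/2 + sqrt(1 - x^2)/2 + 20*exp(2*x/5)


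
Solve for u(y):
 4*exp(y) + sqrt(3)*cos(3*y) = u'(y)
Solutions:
 u(y) = C1 + 4*exp(y) + sqrt(3)*sin(3*y)/3


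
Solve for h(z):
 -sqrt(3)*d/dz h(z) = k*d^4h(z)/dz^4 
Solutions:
 h(z) = C1 + C2*exp(3^(1/6)*z*(-1/k)^(1/3)) + C3*exp(z*(-1/k)^(1/3)*(-3^(1/6) + 3^(2/3)*I)/2) + C4*exp(-z*(-1/k)^(1/3)*(3^(1/6) + 3^(2/3)*I)/2)


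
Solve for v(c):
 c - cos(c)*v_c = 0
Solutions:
 v(c) = C1 + Integral(c/cos(c), c)


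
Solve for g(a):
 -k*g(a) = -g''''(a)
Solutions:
 g(a) = C1*exp(-a*k^(1/4)) + C2*exp(a*k^(1/4)) + C3*exp(-I*a*k^(1/4)) + C4*exp(I*a*k^(1/4))


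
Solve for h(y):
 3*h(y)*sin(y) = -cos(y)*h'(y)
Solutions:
 h(y) = C1*cos(y)^3


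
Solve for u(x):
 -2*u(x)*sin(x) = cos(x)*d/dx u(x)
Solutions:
 u(x) = C1*cos(x)^2


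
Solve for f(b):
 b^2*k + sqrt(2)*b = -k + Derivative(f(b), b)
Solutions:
 f(b) = C1 + b^3*k/3 + sqrt(2)*b^2/2 + b*k


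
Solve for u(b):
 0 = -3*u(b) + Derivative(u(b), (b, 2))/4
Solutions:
 u(b) = C1*exp(-2*sqrt(3)*b) + C2*exp(2*sqrt(3)*b)


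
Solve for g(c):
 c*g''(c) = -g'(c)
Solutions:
 g(c) = C1 + C2*log(c)


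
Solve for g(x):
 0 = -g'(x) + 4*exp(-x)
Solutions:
 g(x) = C1 - 4*exp(-x)


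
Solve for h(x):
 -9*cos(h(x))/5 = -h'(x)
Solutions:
 -9*x/5 - log(sin(h(x)) - 1)/2 + log(sin(h(x)) + 1)/2 = C1


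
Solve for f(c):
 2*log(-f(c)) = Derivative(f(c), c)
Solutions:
 -li(-f(c)) = C1 + 2*c


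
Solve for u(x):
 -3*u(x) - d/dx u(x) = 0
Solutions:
 u(x) = C1*exp(-3*x)


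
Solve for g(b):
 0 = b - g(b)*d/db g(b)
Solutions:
 g(b) = -sqrt(C1 + b^2)
 g(b) = sqrt(C1 + b^2)


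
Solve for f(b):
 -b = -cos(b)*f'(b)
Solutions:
 f(b) = C1 + Integral(b/cos(b), b)


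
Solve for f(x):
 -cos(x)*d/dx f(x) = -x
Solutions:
 f(x) = C1 + Integral(x/cos(x), x)


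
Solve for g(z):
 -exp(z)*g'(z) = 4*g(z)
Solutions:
 g(z) = C1*exp(4*exp(-z))


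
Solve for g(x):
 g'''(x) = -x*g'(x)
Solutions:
 g(x) = C1 + Integral(C2*airyai(-x) + C3*airybi(-x), x)


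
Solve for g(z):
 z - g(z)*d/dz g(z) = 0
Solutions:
 g(z) = -sqrt(C1 + z^2)
 g(z) = sqrt(C1 + z^2)


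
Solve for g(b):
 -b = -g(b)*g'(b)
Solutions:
 g(b) = -sqrt(C1 + b^2)
 g(b) = sqrt(C1 + b^2)


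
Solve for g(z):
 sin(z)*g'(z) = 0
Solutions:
 g(z) = C1


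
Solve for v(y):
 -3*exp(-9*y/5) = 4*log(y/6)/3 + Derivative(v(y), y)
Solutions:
 v(y) = C1 - 4*y*log(y)/3 + 4*y*(1 + log(6))/3 + 5*exp(-9*y/5)/3


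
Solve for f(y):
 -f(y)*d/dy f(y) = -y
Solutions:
 f(y) = -sqrt(C1 + y^2)
 f(y) = sqrt(C1 + y^2)


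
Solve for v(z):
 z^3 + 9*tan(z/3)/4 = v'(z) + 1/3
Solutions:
 v(z) = C1 + z^4/4 - z/3 - 27*log(cos(z/3))/4


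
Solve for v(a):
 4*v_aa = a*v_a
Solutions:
 v(a) = C1 + C2*erfi(sqrt(2)*a/4)


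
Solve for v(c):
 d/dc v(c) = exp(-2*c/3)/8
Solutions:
 v(c) = C1 - 3*exp(-2*c/3)/16


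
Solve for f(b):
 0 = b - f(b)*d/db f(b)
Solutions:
 f(b) = -sqrt(C1 + b^2)
 f(b) = sqrt(C1 + b^2)


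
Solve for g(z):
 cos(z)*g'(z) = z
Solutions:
 g(z) = C1 + Integral(z/cos(z), z)


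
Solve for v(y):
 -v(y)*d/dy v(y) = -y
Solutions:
 v(y) = -sqrt(C1 + y^2)
 v(y) = sqrt(C1 + y^2)


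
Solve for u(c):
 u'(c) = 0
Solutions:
 u(c) = C1


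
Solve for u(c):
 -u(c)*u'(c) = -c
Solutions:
 u(c) = -sqrt(C1 + c^2)
 u(c) = sqrt(C1 + c^2)


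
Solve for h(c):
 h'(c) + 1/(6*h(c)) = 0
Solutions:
 h(c) = -sqrt(C1 - 3*c)/3
 h(c) = sqrt(C1 - 3*c)/3


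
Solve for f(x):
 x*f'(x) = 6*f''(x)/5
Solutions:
 f(x) = C1 + C2*erfi(sqrt(15)*x/6)


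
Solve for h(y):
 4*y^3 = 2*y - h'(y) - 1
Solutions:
 h(y) = C1 - y^4 + y^2 - y


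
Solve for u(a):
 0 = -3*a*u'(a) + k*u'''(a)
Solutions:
 u(a) = C1 + Integral(C2*airyai(3^(1/3)*a*(1/k)^(1/3)) + C3*airybi(3^(1/3)*a*(1/k)^(1/3)), a)


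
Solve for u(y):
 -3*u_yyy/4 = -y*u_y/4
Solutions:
 u(y) = C1 + Integral(C2*airyai(3^(2/3)*y/3) + C3*airybi(3^(2/3)*y/3), y)


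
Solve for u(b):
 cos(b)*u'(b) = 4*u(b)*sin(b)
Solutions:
 u(b) = C1/cos(b)^4


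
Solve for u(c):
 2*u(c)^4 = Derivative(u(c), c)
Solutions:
 u(c) = (-1/(C1 + 6*c))^(1/3)
 u(c) = (-1/(C1 + 2*c))^(1/3)*(-3^(2/3) - 3*3^(1/6)*I)/6
 u(c) = (-1/(C1 + 2*c))^(1/3)*(-3^(2/3) + 3*3^(1/6)*I)/6


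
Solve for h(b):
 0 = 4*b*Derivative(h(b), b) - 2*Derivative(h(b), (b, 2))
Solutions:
 h(b) = C1 + C2*erfi(b)


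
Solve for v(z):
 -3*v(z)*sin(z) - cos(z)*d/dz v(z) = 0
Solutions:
 v(z) = C1*cos(z)^3


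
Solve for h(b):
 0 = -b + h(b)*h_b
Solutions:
 h(b) = -sqrt(C1 + b^2)
 h(b) = sqrt(C1 + b^2)


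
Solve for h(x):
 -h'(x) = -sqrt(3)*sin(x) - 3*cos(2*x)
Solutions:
 h(x) = C1 + 3*sin(2*x)/2 - sqrt(3)*cos(x)


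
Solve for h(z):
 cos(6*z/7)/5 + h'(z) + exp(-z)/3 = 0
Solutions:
 h(z) = C1 - 7*sin(6*z/7)/30 + exp(-z)/3


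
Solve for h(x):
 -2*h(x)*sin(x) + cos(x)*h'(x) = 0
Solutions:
 h(x) = C1/cos(x)^2


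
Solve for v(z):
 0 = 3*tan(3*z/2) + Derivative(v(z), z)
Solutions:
 v(z) = C1 + 2*log(cos(3*z/2))


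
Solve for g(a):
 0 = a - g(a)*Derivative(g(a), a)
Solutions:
 g(a) = -sqrt(C1 + a^2)
 g(a) = sqrt(C1 + a^2)


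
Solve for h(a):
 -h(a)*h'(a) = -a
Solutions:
 h(a) = -sqrt(C1 + a^2)
 h(a) = sqrt(C1 + a^2)


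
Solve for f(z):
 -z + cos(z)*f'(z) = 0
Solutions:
 f(z) = C1 + Integral(z/cos(z), z)


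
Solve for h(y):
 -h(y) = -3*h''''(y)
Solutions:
 h(y) = C1*exp(-3^(3/4)*y/3) + C2*exp(3^(3/4)*y/3) + C3*sin(3^(3/4)*y/3) + C4*cos(3^(3/4)*y/3)


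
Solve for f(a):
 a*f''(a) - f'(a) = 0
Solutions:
 f(a) = C1 + C2*a^2


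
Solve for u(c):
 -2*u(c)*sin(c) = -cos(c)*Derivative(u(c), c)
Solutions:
 u(c) = C1/cos(c)^2


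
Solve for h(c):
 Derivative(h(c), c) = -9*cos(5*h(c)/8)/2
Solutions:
 9*c/2 - 4*log(sin(5*h(c)/8) - 1)/5 + 4*log(sin(5*h(c)/8) + 1)/5 = C1


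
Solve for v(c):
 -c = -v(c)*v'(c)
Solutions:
 v(c) = -sqrt(C1 + c^2)
 v(c) = sqrt(C1 + c^2)


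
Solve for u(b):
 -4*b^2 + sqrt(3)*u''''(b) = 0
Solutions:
 u(b) = C1 + C2*b + C3*b^2 + C4*b^3 + sqrt(3)*b^6/270


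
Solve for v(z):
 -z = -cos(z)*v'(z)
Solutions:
 v(z) = C1 + Integral(z/cos(z), z)


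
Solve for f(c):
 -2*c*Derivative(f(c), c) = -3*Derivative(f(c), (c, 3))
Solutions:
 f(c) = C1 + Integral(C2*airyai(2^(1/3)*3^(2/3)*c/3) + C3*airybi(2^(1/3)*3^(2/3)*c/3), c)


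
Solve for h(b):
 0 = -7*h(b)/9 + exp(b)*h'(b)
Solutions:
 h(b) = C1*exp(-7*exp(-b)/9)


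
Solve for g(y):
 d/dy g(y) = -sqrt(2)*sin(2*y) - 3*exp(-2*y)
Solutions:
 g(y) = C1 + sqrt(2)*cos(2*y)/2 + 3*exp(-2*y)/2


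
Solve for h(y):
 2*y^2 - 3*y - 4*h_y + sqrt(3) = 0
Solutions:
 h(y) = C1 + y^3/6 - 3*y^2/8 + sqrt(3)*y/4


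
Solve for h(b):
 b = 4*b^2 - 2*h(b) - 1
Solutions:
 h(b) = 2*b^2 - b/2 - 1/2


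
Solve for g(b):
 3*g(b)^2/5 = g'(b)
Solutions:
 g(b) = -5/(C1 + 3*b)


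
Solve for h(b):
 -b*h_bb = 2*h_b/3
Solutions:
 h(b) = C1 + C2*b^(1/3)


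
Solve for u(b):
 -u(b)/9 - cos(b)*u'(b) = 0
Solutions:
 u(b) = C1*(sin(b) - 1)^(1/18)/(sin(b) + 1)^(1/18)


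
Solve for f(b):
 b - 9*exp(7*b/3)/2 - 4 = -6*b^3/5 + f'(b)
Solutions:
 f(b) = C1 + 3*b^4/10 + b^2/2 - 4*b - 27*exp(7*b/3)/14


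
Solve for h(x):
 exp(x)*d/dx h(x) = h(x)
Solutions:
 h(x) = C1*exp(-exp(-x))


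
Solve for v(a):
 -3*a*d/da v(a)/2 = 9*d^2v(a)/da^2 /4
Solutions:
 v(a) = C1 + C2*erf(sqrt(3)*a/3)


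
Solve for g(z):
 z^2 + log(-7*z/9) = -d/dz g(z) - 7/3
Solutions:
 g(z) = C1 - z^3/3 - z*log(-z) + z*(-log(7) - 4/3 + 2*log(3))


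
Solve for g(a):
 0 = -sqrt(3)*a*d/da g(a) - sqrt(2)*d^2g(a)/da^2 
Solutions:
 g(a) = C1 + C2*erf(6^(1/4)*a/2)


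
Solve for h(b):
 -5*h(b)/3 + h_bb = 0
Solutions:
 h(b) = C1*exp(-sqrt(15)*b/3) + C2*exp(sqrt(15)*b/3)


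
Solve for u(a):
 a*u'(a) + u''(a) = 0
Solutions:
 u(a) = C1 + C2*erf(sqrt(2)*a/2)


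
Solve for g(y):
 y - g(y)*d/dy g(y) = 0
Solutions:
 g(y) = -sqrt(C1 + y^2)
 g(y) = sqrt(C1 + y^2)


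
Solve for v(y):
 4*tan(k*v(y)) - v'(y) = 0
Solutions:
 v(y) = Piecewise((-asin(exp(C1*k + 4*k*y))/k + pi/k, Ne(k, 0)), (nan, True))
 v(y) = Piecewise((asin(exp(C1*k + 4*k*y))/k, Ne(k, 0)), (nan, True))


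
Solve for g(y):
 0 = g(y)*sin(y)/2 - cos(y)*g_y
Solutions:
 g(y) = C1/sqrt(cos(y))


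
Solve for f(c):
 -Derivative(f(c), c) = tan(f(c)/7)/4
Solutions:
 f(c) = -7*asin(C1*exp(-c/28)) + 7*pi
 f(c) = 7*asin(C1*exp(-c/28))


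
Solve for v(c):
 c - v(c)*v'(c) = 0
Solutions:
 v(c) = -sqrt(C1 + c^2)
 v(c) = sqrt(C1 + c^2)


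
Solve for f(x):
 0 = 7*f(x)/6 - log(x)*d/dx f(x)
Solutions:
 f(x) = C1*exp(7*li(x)/6)


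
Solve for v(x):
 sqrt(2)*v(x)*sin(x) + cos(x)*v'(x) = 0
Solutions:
 v(x) = C1*cos(x)^(sqrt(2))


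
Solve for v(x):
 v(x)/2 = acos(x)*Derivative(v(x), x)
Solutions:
 v(x) = C1*exp(Integral(1/acos(x), x)/2)


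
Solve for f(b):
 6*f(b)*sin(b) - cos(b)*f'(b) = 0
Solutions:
 f(b) = C1/cos(b)^6


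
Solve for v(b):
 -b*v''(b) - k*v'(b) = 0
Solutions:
 v(b) = C1 + b^(1 - re(k))*(C2*sin(log(b)*Abs(im(k))) + C3*cos(log(b)*im(k)))


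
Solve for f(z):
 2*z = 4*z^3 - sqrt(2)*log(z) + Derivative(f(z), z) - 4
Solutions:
 f(z) = C1 - z^4 + z^2 + sqrt(2)*z*log(z) - sqrt(2)*z + 4*z


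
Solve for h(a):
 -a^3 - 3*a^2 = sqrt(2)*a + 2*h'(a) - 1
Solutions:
 h(a) = C1 - a^4/8 - a^3/2 - sqrt(2)*a^2/4 + a/2


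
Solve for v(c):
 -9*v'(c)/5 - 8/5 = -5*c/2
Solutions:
 v(c) = C1 + 25*c^2/36 - 8*c/9


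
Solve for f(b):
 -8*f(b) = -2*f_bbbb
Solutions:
 f(b) = C1*exp(-sqrt(2)*b) + C2*exp(sqrt(2)*b) + C3*sin(sqrt(2)*b) + C4*cos(sqrt(2)*b)


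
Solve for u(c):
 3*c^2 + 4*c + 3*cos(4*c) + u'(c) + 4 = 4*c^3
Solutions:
 u(c) = C1 + c^4 - c^3 - 2*c^2 - 4*c - 3*sin(4*c)/4


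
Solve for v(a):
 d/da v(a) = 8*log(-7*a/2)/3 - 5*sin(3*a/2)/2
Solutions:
 v(a) = C1 + 8*a*log(-a)/3 - 8*a/3 - 8*a*log(2)/3 + 8*a*log(7)/3 + 5*cos(3*a/2)/3


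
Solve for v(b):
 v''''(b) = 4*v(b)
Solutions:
 v(b) = C1*exp(-sqrt(2)*b) + C2*exp(sqrt(2)*b) + C3*sin(sqrt(2)*b) + C4*cos(sqrt(2)*b)


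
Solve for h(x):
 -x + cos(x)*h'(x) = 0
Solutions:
 h(x) = C1 + Integral(x/cos(x), x)


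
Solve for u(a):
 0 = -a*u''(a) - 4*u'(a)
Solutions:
 u(a) = C1 + C2/a^3


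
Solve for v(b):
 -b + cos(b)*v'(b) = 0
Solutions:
 v(b) = C1 + Integral(b/cos(b), b)


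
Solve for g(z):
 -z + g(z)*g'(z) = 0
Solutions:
 g(z) = -sqrt(C1 + z^2)
 g(z) = sqrt(C1 + z^2)


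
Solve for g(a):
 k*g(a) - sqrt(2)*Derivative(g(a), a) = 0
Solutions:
 g(a) = C1*exp(sqrt(2)*a*k/2)


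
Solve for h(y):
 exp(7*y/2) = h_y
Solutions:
 h(y) = C1 + 2*exp(7*y/2)/7


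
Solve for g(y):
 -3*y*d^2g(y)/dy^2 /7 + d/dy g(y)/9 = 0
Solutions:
 g(y) = C1 + C2*y^(34/27)


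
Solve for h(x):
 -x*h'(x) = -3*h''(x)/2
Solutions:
 h(x) = C1 + C2*erfi(sqrt(3)*x/3)


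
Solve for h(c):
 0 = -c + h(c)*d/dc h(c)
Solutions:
 h(c) = -sqrt(C1 + c^2)
 h(c) = sqrt(C1 + c^2)


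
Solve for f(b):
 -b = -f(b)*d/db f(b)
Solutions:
 f(b) = -sqrt(C1 + b^2)
 f(b) = sqrt(C1 + b^2)


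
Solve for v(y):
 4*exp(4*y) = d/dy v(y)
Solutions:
 v(y) = C1 + exp(4*y)


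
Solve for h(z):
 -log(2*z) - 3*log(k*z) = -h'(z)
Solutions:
 h(z) = C1 + z*(3*log(k) - 4 + log(2)) + 4*z*log(z)


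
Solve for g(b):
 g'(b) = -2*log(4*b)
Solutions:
 g(b) = C1 - 2*b*log(b) - b*log(16) + 2*b


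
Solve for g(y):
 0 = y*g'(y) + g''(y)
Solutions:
 g(y) = C1 + C2*erf(sqrt(2)*y/2)


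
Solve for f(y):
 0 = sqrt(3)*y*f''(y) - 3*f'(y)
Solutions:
 f(y) = C1 + C2*y^(1 + sqrt(3))


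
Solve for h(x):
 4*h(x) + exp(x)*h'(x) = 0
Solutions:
 h(x) = C1*exp(4*exp(-x))


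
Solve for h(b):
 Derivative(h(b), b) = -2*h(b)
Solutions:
 h(b) = C1*exp(-2*b)


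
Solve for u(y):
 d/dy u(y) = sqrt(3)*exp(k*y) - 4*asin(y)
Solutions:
 u(y) = C1 - 4*y*asin(y) - 4*sqrt(1 - y^2) + sqrt(3)*Piecewise((exp(k*y)/k, Ne(k, 0)), (y, True))


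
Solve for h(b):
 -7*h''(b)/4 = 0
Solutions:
 h(b) = C1 + C2*b


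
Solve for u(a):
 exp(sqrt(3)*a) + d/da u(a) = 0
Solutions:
 u(a) = C1 - sqrt(3)*exp(sqrt(3)*a)/3


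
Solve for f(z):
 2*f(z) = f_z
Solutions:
 f(z) = C1*exp(2*z)


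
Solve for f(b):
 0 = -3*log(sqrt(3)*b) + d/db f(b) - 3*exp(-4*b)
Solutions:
 f(b) = C1 + 3*b*log(b) + b*(-3 + 3*log(3)/2) - 3*exp(-4*b)/4


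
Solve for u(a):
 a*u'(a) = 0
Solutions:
 u(a) = C1


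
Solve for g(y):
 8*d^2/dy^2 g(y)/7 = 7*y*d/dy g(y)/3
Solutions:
 g(y) = C1 + C2*erfi(7*sqrt(3)*y/12)


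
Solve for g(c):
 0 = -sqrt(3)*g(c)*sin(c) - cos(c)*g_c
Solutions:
 g(c) = C1*cos(c)^(sqrt(3))


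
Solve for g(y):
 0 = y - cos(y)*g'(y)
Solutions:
 g(y) = C1 + Integral(y/cos(y), y)


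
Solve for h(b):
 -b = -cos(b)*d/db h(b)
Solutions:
 h(b) = C1 + Integral(b/cos(b), b)


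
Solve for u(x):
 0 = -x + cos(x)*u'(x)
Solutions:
 u(x) = C1 + Integral(x/cos(x), x)


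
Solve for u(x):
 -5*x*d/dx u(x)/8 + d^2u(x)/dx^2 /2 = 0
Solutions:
 u(x) = C1 + C2*erfi(sqrt(10)*x/4)


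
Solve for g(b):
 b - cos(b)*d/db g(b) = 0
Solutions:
 g(b) = C1 + Integral(b/cos(b), b)


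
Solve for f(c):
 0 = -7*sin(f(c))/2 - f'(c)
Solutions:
 f(c) = -acos((-C1 - exp(7*c))/(C1 - exp(7*c))) + 2*pi
 f(c) = acos((-C1 - exp(7*c))/(C1 - exp(7*c)))


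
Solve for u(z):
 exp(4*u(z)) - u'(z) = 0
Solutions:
 u(z) = log(-(-1/(C1 + 4*z))^(1/4))
 u(z) = log(-1/(C1 + 4*z))/4
 u(z) = log(-I*(-1/(C1 + 4*z))^(1/4))
 u(z) = log(I*(-1/(C1 + 4*z))^(1/4))


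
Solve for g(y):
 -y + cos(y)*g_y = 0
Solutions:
 g(y) = C1 + Integral(y/cos(y), y)


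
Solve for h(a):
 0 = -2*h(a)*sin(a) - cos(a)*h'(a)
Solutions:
 h(a) = C1*cos(a)^2


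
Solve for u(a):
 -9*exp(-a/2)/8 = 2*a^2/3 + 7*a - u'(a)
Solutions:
 u(a) = C1 + 2*a^3/9 + 7*a^2/2 - 9*exp(-a/2)/4


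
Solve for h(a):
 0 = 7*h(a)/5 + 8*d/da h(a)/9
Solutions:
 h(a) = C1*exp(-63*a/40)


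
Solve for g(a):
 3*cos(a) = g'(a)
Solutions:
 g(a) = C1 + 3*sin(a)


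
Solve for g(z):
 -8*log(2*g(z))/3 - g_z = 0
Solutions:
 3*Integral(1/(log(_y) + log(2)), (_y, g(z)))/8 = C1 - z


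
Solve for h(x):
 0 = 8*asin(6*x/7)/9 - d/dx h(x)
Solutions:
 h(x) = C1 + 8*x*asin(6*x/7)/9 + 4*sqrt(49 - 36*x^2)/27


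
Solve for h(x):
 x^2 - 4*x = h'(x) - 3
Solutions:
 h(x) = C1 + x^3/3 - 2*x^2 + 3*x


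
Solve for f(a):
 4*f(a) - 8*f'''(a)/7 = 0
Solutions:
 f(a) = C3*exp(2^(2/3)*7^(1/3)*a/2) + (C1*sin(2^(2/3)*sqrt(3)*7^(1/3)*a/4) + C2*cos(2^(2/3)*sqrt(3)*7^(1/3)*a/4))*exp(-2^(2/3)*7^(1/3)*a/4)


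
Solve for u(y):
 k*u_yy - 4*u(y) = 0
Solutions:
 u(y) = C1*exp(-2*y*sqrt(1/k)) + C2*exp(2*y*sqrt(1/k))


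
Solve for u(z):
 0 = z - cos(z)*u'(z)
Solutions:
 u(z) = C1 + Integral(z/cos(z), z)


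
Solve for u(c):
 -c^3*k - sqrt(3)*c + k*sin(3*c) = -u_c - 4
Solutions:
 u(c) = C1 + c^4*k/4 + sqrt(3)*c^2/2 - 4*c + k*cos(3*c)/3


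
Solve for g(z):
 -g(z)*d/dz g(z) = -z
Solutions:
 g(z) = -sqrt(C1 + z^2)
 g(z) = sqrt(C1 + z^2)


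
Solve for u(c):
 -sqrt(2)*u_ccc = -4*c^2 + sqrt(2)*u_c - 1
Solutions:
 u(c) = C1 + C2*sin(c) + C3*cos(c) + 2*sqrt(2)*c^3/3 - 7*sqrt(2)*c/2


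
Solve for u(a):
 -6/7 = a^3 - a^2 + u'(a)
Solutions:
 u(a) = C1 - a^4/4 + a^3/3 - 6*a/7


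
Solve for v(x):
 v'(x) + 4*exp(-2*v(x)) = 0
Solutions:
 v(x) = log(-sqrt(C1 - 8*x))
 v(x) = log(C1 - 8*x)/2


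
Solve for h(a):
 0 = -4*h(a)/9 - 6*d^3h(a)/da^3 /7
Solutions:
 h(a) = C3*exp(-14^(1/3)*a/3) + (C1*sin(14^(1/3)*sqrt(3)*a/6) + C2*cos(14^(1/3)*sqrt(3)*a/6))*exp(14^(1/3)*a/6)


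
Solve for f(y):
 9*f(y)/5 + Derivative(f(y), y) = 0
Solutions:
 f(y) = C1*exp(-9*y/5)


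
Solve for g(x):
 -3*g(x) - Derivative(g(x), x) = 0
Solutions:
 g(x) = C1*exp(-3*x)


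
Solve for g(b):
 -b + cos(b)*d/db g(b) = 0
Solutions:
 g(b) = C1 + Integral(b/cos(b), b)


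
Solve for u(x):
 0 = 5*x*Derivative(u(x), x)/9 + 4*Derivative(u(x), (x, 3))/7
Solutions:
 u(x) = C1 + Integral(C2*airyai(-210^(1/3)*x/6) + C3*airybi(-210^(1/3)*x/6), x)


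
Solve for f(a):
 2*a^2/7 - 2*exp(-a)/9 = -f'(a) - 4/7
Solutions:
 f(a) = C1 - 2*a^3/21 - 4*a/7 - 2*exp(-a)/9


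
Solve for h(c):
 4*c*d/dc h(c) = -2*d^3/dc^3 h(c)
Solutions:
 h(c) = C1 + Integral(C2*airyai(-2^(1/3)*c) + C3*airybi(-2^(1/3)*c), c)


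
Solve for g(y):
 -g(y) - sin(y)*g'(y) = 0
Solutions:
 g(y) = C1*sqrt(cos(y) + 1)/sqrt(cos(y) - 1)


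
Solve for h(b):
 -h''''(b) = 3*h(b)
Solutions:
 h(b) = (C1*sin(sqrt(2)*3^(1/4)*b/2) + C2*cos(sqrt(2)*3^(1/4)*b/2))*exp(-sqrt(2)*3^(1/4)*b/2) + (C3*sin(sqrt(2)*3^(1/4)*b/2) + C4*cos(sqrt(2)*3^(1/4)*b/2))*exp(sqrt(2)*3^(1/4)*b/2)


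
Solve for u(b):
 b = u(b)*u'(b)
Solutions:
 u(b) = -sqrt(C1 + b^2)
 u(b) = sqrt(C1 + b^2)


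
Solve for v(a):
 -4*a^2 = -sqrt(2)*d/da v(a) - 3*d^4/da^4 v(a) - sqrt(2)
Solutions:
 v(a) = C1 + C4*exp(-2^(1/6)*3^(2/3)*a/3) + 2*sqrt(2)*a^3/3 - a + (C2*sin(6^(1/6)*a/2) + C3*cos(6^(1/6)*a/2))*exp(2^(1/6)*3^(2/3)*a/6)


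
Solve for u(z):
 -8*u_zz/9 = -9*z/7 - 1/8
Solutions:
 u(z) = C1 + C2*z + 27*z^3/112 + 9*z^2/128


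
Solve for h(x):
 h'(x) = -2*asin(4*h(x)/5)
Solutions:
 Integral(1/asin(4*_y/5), (_y, h(x))) = C1 - 2*x


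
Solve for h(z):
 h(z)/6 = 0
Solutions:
 h(z) = 0


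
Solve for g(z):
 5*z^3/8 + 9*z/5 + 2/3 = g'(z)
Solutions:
 g(z) = C1 + 5*z^4/32 + 9*z^2/10 + 2*z/3


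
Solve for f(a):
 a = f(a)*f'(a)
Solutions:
 f(a) = -sqrt(C1 + a^2)
 f(a) = sqrt(C1 + a^2)


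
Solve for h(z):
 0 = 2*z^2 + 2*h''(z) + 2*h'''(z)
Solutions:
 h(z) = C1 + C2*z + C3*exp(-z) - z^4/12 + z^3/3 - z^2


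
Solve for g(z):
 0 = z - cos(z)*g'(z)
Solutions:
 g(z) = C1 + Integral(z/cos(z), z)


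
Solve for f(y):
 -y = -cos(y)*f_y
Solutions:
 f(y) = C1 + Integral(y/cos(y), y)


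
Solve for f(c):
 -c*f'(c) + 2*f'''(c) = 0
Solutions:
 f(c) = C1 + Integral(C2*airyai(2^(2/3)*c/2) + C3*airybi(2^(2/3)*c/2), c)


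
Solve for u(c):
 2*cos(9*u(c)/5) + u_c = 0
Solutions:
 2*c - 5*log(sin(9*u(c)/5) - 1)/18 + 5*log(sin(9*u(c)/5) + 1)/18 = C1


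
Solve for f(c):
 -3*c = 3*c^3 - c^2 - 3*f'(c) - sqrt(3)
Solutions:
 f(c) = C1 + c^4/4 - c^3/9 + c^2/2 - sqrt(3)*c/3


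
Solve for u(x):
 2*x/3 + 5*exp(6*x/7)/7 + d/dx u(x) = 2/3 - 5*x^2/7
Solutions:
 u(x) = C1 - 5*x^3/21 - x^2/3 + 2*x/3 - 5*exp(6*x/7)/6


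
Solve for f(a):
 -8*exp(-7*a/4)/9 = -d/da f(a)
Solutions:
 f(a) = C1 - 32*exp(-7*a/4)/63


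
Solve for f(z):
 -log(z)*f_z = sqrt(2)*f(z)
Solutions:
 f(z) = C1*exp(-sqrt(2)*li(z))


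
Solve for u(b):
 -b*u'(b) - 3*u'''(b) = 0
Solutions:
 u(b) = C1 + Integral(C2*airyai(-3^(2/3)*b/3) + C3*airybi(-3^(2/3)*b/3), b)


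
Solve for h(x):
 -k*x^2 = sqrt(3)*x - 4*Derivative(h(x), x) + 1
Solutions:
 h(x) = C1 + k*x^3/12 + sqrt(3)*x^2/8 + x/4


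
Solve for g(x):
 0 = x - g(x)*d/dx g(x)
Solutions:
 g(x) = -sqrt(C1 + x^2)
 g(x) = sqrt(C1 + x^2)


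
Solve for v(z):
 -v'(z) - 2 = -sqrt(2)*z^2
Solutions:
 v(z) = C1 + sqrt(2)*z^3/3 - 2*z


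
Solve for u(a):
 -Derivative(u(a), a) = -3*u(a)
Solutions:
 u(a) = C1*exp(3*a)


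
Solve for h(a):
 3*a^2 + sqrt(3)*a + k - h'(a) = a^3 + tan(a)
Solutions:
 h(a) = C1 - a^4/4 + a^3 + sqrt(3)*a^2/2 + a*k + log(cos(a))


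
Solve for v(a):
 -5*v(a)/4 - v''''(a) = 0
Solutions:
 v(a) = (C1*sin(5^(1/4)*a/2) + C2*cos(5^(1/4)*a/2))*exp(-5^(1/4)*a/2) + (C3*sin(5^(1/4)*a/2) + C4*cos(5^(1/4)*a/2))*exp(5^(1/4)*a/2)


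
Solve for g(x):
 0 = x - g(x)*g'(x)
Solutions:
 g(x) = -sqrt(C1 + x^2)
 g(x) = sqrt(C1 + x^2)


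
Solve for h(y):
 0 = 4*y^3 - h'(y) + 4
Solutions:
 h(y) = C1 + y^4 + 4*y


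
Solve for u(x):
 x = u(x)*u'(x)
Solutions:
 u(x) = -sqrt(C1 + x^2)
 u(x) = sqrt(C1 + x^2)


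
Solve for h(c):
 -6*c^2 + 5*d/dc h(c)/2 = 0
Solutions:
 h(c) = C1 + 4*c^3/5


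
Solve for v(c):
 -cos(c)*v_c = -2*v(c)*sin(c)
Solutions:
 v(c) = C1/cos(c)^2


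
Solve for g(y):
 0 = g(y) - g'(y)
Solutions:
 g(y) = C1*exp(y)


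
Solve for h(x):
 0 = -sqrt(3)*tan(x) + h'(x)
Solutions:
 h(x) = C1 - sqrt(3)*log(cos(x))


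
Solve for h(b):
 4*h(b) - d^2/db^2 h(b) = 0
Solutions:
 h(b) = C1*exp(-2*b) + C2*exp(2*b)


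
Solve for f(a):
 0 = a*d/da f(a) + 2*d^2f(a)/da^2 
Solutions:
 f(a) = C1 + C2*erf(a/2)


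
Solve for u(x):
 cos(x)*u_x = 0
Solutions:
 u(x) = C1


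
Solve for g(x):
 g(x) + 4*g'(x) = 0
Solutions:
 g(x) = C1*exp(-x/4)


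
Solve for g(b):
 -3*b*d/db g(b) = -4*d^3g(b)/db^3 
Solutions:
 g(b) = C1 + Integral(C2*airyai(6^(1/3)*b/2) + C3*airybi(6^(1/3)*b/2), b)


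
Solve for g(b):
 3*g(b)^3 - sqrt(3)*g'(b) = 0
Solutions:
 g(b) = -sqrt(2)*sqrt(-1/(C1 + sqrt(3)*b))/2
 g(b) = sqrt(2)*sqrt(-1/(C1 + sqrt(3)*b))/2


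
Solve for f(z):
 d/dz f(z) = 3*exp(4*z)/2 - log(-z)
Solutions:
 f(z) = C1 - z*log(-z) + z + 3*exp(4*z)/8


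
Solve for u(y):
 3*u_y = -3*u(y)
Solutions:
 u(y) = C1*exp(-y)


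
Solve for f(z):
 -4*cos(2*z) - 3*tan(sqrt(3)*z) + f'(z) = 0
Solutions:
 f(z) = C1 - sqrt(3)*log(cos(sqrt(3)*z)) + 2*sin(2*z)


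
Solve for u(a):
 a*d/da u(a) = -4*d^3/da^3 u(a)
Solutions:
 u(a) = C1 + Integral(C2*airyai(-2^(1/3)*a/2) + C3*airybi(-2^(1/3)*a/2), a)


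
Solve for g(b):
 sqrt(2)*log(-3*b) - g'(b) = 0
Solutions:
 g(b) = C1 + sqrt(2)*b*log(-b) + sqrt(2)*b*(-1 + log(3))


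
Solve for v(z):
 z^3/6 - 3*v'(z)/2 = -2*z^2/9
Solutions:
 v(z) = C1 + z^4/36 + 4*z^3/81


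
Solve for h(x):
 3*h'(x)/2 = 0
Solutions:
 h(x) = C1


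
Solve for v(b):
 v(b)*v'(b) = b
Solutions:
 v(b) = -sqrt(C1 + b^2)
 v(b) = sqrt(C1 + b^2)


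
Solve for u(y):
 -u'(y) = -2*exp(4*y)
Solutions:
 u(y) = C1 + exp(4*y)/2


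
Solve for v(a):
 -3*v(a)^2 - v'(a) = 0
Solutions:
 v(a) = 1/(C1 + 3*a)


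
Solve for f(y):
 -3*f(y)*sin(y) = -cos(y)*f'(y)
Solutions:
 f(y) = C1/cos(y)^3


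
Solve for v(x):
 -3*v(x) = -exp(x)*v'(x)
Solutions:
 v(x) = C1*exp(-3*exp(-x))


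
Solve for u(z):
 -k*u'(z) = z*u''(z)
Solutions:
 u(z) = C1 + z^(1 - re(k))*(C2*sin(log(z)*Abs(im(k))) + C3*cos(log(z)*im(k)))


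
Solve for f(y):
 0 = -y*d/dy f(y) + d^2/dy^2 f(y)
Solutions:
 f(y) = C1 + C2*erfi(sqrt(2)*y/2)


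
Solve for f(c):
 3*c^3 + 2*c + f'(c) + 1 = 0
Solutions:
 f(c) = C1 - 3*c^4/4 - c^2 - c


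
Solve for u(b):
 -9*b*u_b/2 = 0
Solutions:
 u(b) = C1


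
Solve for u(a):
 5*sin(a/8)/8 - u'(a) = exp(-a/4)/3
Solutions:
 u(a) = C1 - 5*cos(a/8) + 4*exp(-a/4)/3


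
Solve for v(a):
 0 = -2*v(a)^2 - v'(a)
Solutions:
 v(a) = 1/(C1 + 2*a)


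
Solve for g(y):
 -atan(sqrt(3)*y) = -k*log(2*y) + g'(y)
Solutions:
 g(y) = C1 + k*y*(log(y) - 1) + k*y*log(2) - y*atan(sqrt(3)*y) + sqrt(3)*log(3*y^2 + 1)/6


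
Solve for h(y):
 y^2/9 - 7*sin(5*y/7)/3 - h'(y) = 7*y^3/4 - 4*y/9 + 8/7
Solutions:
 h(y) = C1 - 7*y^4/16 + y^3/27 + 2*y^2/9 - 8*y/7 + 49*cos(5*y/7)/15


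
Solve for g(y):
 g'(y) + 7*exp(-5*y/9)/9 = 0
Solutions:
 g(y) = C1 + 7*exp(-5*y/9)/5


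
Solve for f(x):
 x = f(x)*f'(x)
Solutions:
 f(x) = -sqrt(C1 + x^2)
 f(x) = sqrt(C1 + x^2)


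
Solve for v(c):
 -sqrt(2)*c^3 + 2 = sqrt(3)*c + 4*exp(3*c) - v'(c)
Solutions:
 v(c) = C1 + sqrt(2)*c^4/4 + sqrt(3)*c^2/2 - 2*c + 4*exp(3*c)/3


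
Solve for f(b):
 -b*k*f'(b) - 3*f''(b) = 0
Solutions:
 f(b) = Piecewise((-sqrt(6)*sqrt(pi)*C1*erf(sqrt(6)*b*sqrt(k)/6)/(2*sqrt(k)) - C2, (k > 0) | (k < 0)), (-C1*b - C2, True))


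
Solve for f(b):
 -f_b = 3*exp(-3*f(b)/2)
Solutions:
 f(b) = 2*log(C1 - 9*b/2)/3
 f(b) = 2*log(2^(2/3)*(-3^(1/3) - 3^(5/6)*I)*(C1 - 3*b)^(1/3)/4)
 f(b) = 2*log(2^(2/3)*(-3^(1/3) + 3^(5/6)*I)*(C1 - 3*b)^(1/3)/4)


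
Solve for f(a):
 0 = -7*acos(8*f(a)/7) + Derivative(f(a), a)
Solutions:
 Integral(1/acos(8*_y/7), (_y, f(a))) = C1 + 7*a


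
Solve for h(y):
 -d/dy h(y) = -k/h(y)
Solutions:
 h(y) = -sqrt(C1 + 2*k*y)
 h(y) = sqrt(C1 + 2*k*y)


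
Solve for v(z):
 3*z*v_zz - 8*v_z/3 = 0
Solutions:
 v(z) = C1 + C2*z^(17/9)


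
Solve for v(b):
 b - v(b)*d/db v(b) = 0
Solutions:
 v(b) = -sqrt(C1 + b^2)
 v(b) = sqrt(C1 + b^2)


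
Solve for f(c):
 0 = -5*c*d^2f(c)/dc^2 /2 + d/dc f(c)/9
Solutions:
 f(c) = C1 + C2*c^(47/45)


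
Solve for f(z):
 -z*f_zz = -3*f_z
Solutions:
 f(z) = C1 + C2*z^4


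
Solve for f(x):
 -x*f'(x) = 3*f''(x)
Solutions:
 f(x) = C1 + C2*erf(sqrt(6)*x/6)


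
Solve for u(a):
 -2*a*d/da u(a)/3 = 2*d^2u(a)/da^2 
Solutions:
 u(a) = C1 + C2*erf(sqrt(6)*a/6)


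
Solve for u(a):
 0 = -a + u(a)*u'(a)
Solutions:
 u(a) = -sqrt(C1 + a^2)
 u(a) = sqrt(C1 + a^2)


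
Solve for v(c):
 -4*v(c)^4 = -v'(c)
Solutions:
 v(c) = (-1/(C1 + 12*c))^(1/3)
 v(c) = (-1/(C1 + 4*c))^(1/3)*(-3^(2/3) - 3*3^(1/6)*I)/6
 v(c) = (-1/(C1 + 4*c))^(1/3)*(-3^(2/3) + 3*3^(1/6)*I)/6


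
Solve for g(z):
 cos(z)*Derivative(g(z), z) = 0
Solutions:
 g(z) = C1


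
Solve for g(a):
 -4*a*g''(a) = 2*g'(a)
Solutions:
 g(a) = C1 + C2*sqrt(a)


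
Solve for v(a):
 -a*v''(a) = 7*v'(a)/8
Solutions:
 v(a) = C1 + C2*a^(1/8)


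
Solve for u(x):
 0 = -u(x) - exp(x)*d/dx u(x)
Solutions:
 u(x) = C1*exp(exp(-x))


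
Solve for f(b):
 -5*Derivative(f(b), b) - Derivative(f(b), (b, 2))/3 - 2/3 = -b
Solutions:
 f(b) = C1 + C2*exp(-15*b) + b^2/10 - 11*b/75


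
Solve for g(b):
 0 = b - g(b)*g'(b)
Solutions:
 g(b) = -sqrt(C1 + b^2)
 g(b) = sqrt(C1 + b^2)


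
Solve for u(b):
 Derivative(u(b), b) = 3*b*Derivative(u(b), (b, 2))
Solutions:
 u(b) = C1 + C2*b^(4/3)


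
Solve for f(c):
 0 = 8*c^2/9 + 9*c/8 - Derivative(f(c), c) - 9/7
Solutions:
 f(c) = C1 + 8*c^3/27 + 9*c^2/16 - 9*c/7


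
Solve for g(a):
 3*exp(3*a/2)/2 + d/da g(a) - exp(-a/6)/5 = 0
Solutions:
 g(a) = C1 - exp(a)^(3/2) - 6*exp(-a/6)/5


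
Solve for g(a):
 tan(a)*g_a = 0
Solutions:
 g(a) = C1


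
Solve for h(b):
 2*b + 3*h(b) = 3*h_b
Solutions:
 h(b) = C1*exp(b) - 2*b/3 - 2/3


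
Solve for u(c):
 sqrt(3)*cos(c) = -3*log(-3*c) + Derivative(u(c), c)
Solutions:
 u(c) = C1 + 3*c*log(-c) - 3*c + 3*c*log(3) + sqrt(3)*sin(c)
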